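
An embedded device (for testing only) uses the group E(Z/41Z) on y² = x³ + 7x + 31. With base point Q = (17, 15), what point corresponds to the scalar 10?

Double-and-add on 10 = (1010)₂. Start with Q = (17, 15) for the leading 1-bit.
double: tangent at (17, 15): λ = (3·17² + 7)/(2·15) ≡ 13/30. 30⁻¹ ≡ 26 (mod 41), so λ ≡ 13·26 ≡ 10.
  x = λ² - 17 - 17 = 100 - 34 ≡ 25; y = λ·(17 - 25) - 15 ≡ 28. → (25, 28)
double: tangent at (25, 28): λ = (3·25² + 7)/(2·28) ≡ 37/15. 15⁻¹ ≡ 11 (mod 41) since 15·11 = 165 ≡ 1, so λ ≡ 37·11 ≡ 38.
  x = λ² - 25 - 25 = 1444 - 50 ≡ 0; y = λ·(25 - 0) - 28 ≡ 20. → (0, 20)
add Q: (0, 20) + (17, 15). λ = (15 - 20)/(17 - 0) ≡ 36/17 mod 41. 17⁻¹ ≡ 29 (mod 41), so λ ≡ 19.
  x = λ² - 0 - 17 = 361 - 17 ≡ 16; y = λ·(0 - 16) - 20 ≡ 4. → (16, 4)
double: tangent at (16, 4): λ = (3·16² + 7)/(2·4) ≡ 37/8. 8⁻¹ ≡ 36 (mod 41) since 8·36 = 288 ≡ 1, so λ ≡ 37·36 ≡ 20.
  x = λ² - 16 - 16 = 400 - 32 ≡ 40; y = λ·(16 - 40) - 4 ≡ 8. → (40, 8)

(40, 8)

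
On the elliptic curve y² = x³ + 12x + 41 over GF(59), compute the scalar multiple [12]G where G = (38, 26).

Double-and-add on 12 = (1100)₂. Start with G = (38, 26) for the leading 1-bit.
double: tangent at (38, 26): λ = (3·38² + 12)/(2·26) ≡ 37/52. 52⁻¹ ≡ 42 (mod 59) since 52·42 = 2184 ≡ 1, so λ ≡ 37·42 ≡ 20.
  x = λ² - 38 - 38 = 400 - 76 ≡ 29; y = λ·(38 - 29) - 26 ≡ 36. → (29, 36)
add G: (29, 36) + (38, 26). λ = (26 - 36)/(38 - 29) ≡ 49/9 mod 59. 9⁻¹ ≡ 46 (mod 59), so λ ≡ 12.
  x = λ² - 29 - 38 = 144 - 67 ≡ 18; y = λ·(29 - 18) - 36 ≡ 37. → (18, 37)
double: tangent at (18, 37): λ = (3·18² + 12)/(2·37) ≡ 40/15. 15⁻¹ ≡ 4 (mod 59), so λ ≡ 40·4 ≡ 42.
  x = λ² - 18 - 18 = 1764 - 36 ≡ 17; y = λ·(18 - 17) - 37 ≡ 5. → (17, 5)
double: tangent at (17, 5): λ = (3·17² + 12)/(2·5) ≡ 53/10. 10⁻¹ ≡ 6 (mod 59), so λ ≡ 53·6 ≡ 23.
  x = λ² - 17 - 17 = 529 - 34 ≡ 23; y = λ·(17 - 23) - 5 ≡ 34. → (23, 34)

(23, 34)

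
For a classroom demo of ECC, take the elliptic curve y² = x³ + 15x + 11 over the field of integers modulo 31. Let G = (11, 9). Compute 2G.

tangent at (11, 9): λ = (3·11² + 15)/(2·9) ≡ 6/18. 18⁻¹ ≡ 19 (mod 31), so λ ≡ 6·19 ≡ 21.
  x = λ² - 11 - 11 = 441 - 22 ≡ 16; y = λ·(11 - 16) - 9 ≡ 10. → (16, 10)

(16, 10)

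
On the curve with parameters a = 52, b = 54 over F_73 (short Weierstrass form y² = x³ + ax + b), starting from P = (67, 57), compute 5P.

Double-and-add on 5 = (101)₂. Start with P = (67, 57) for the leading 1-bit.
double: tangent at (67, 57): λ = (3·67² + 52)/(2·57) ≡ 14/41. 41⁻¹ ≡ 57 (mod 73) since 41·57 = 2337 ≡ 1, so λ ≡ 14·57 ≡ 68.
  x = λ² - 67 - 67 = 4624 - 134 ≡ 37; y = λ·(67 - 37) - 57 ≡ 12. → (37, 12)
double: tangent at (37, 12): λ = (3·37² + 52)/(2·12) ≡ 71/24. 24⁻¹ ≡ 70 (mod 73) since 24·70 = 1680 ≡ 1, so λ ≡ 71·70 ≡ 6.
  x = λ² - 37 - 37 = 36 - 74 ≡ 35; y = λ·(37 - 35) - 12 ≡ 0. → (35, 0)
add P: (35, 0) + (67, 57). λ = (57 - 0)/(67 - 35) ≡ 57/32 mod 73. 32⁻¹ ≡ 16 (mod 73), so λ ≡ 36.
  x = λ² - 35 - 67 = 1296 - 102 ≡ 26; y = λ·(35 - 26) - 0 ≡ 32. → (26, 32)

(26, 32)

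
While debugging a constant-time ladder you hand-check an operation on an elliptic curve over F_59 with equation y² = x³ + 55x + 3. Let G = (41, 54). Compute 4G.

(20, 31)

Double-and-add on 4 = (100)₂. Start with G = (41, 54) for the leading 1-bit.
double: tangent at (41, 54): λ = (3·41² + 55)/(2·54) ≡ 24/49. 49⁻¹ ≡ 53 (mod 59) since 49·53 = 2597 ≡ 1, so λ ≡ 24·53 ≡ 33.
  x = λ² - 41 - 41 = 1089 - 82 ≡ 4; y = λ·(41 - 4) - 54 ≡ 46. → (4, 46)
double: tangent at (4, 46): λ = (3·4² + 55)/(2·46) ≡ 44/33. 33⁻¹ ≡ 34 (mod 59) since 33·34 = 1122 ≡ 1, so λ ≡ 44·34 ≡ 21.
  x = λ² - 4 - 4 = 441 - 8 ≡ 20; y = λ·(4 - 20) - 46 ≡ 31. → (20, 31)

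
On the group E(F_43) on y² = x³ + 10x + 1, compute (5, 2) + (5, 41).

O

The two points share x = 5 and their y-coordinates satisfy 2 + 41 ≡ 0 (mod 43), so they are inverses. Their sum is the point at infinity.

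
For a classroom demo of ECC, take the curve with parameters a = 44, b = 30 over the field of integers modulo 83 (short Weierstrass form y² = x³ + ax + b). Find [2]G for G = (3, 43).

(10, 68)

tangent at (3, 43): λ = (3·3² + 44)/(2·43) ≡ 71/3. 3⁻¹ ≡ 28 (mod 83), so λ ≡ 71·28 ≡ 79.
  x = λ² - 3 - 3 = 6241 - 6 ≡ 10; y = λ·(3 - 10) - 43 ≡ 68. → (10, 68)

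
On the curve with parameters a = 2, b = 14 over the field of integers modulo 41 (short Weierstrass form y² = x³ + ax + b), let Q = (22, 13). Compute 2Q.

tangent at (22, 13): λ = (3·22² + 2)/(2·13) ≡ 19/26. 26⁻¹ ≡ 30 (mod 41), so λ ≡ 19·30 ≡ 37.
  x = λ² - 22 - 22 = 1369 - 44 ≡ 13; y = λ·(22 - 13) - 13 ≡ 33. → (13, 33)

(13, 33)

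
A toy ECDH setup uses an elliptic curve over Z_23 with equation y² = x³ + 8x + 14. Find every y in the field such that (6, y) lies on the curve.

x³ + 8x + 14 = 278 ≡ 2 (mod 23).
Square roots of 2 mod 23: 5 and 18 (since 5² = 25 ≡ 2).

5, 18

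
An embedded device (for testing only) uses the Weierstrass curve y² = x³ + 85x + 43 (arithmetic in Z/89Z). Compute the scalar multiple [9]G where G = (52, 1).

(26, 31)

Repeated addition: build up to 9G.
2G: tangent at (52, 1): λ = (3·52² + 85)/(2·1) ≡ 9/2. 2⁻¹ ≡ 45 (mod 89) since 2·45 = 90 ≡ 1, so λ ≡ 9·45 ≡ 49.
  x = λ² - 52 - 52 = 2401 - 104 ≡ 72; y = λ·(52 - 72) - 1 ≡ 87. → (72, 87)
3G: (72, 87) + (52, 1). λ = (1 - 87)/(52 - 72) ≡ 3/69 mod 89. 69⁻¹ ≡ 40 (mod 89), so λ ≡ 31.
  x = λ² - 72 - 52 = 961 - 124 ≡ 36; y = λ·(72 - 36) - 87 ≡ 50. → (36, 50)
4G: (36, 50) + (52, 1). λ = (1 - 50)/(52 - 36) ≡ 40/16 mod 89. 16⁻¹ ≡ 39 (mod 89) since 16·39 = 624 ≡ 1, so λ ≡ 47.
  x = λ² - 36 - 52 = 2209 - 88 ≡ 74; y = λ·(36 - 74) - 50 ≡ 33. → (74, 33)
5G: (74, 33) + (52, 1). λ = (1 - 33)/(52 - 74) ≡ 57/67 mod 89. 67⁻¹ ≡ 4 (mod 89), so λ ≡ 50.
  x = λ² - 74 - 52 = 2500 - 126 ≡ 60; y = λ·(74 - 60) - 33 ≡ 44. → (60, 44)
6G: (60, 44) + (52, 1). λ = (1 - 44)/(52 - 60) ≡ 46/81 mod 89. 81⁻¹ ≡ 11 (mod 89), so λ ≡ 61.
  x = λ² - 60 - 52 = 3721 - 112 ≡ 49; y = λ·(60 - 49) - 44 ≡ 4. → (49, 4)
7G: (49, 4) + (52, 1). λ = (1 - 4)/(52 - 49) ≡ 86/3 mod 89. 3⁻¹ ≡ 30 (mod 89), so λ ≡ 88.
  x = λ² - 49 - 52 = 7744 - 101 ≡ 78; y = λ·(49 - 78) - 4 ≡ 25. → (78, 25)
8G: (78, 25) + (52, 1). λ = (1 - 25)/(52 - 78) ≡ 65/63 mod 89. 63⁻¹ ≡ 65 (mod 89), so λ ≡ 42.
  x = λ² - 78 - 52 = 1764 - 130 ≡ 32; y = λ·(78 - 32) - 25 ≡ 38. → (32, 38)
9G: (32, 38) + (52, 1). λ = (1 - 38)/(52 - 32) ≡ 52/20 mod 89. 20⁻¹ ≡ 49 (mod 89), so λ ≡ 56.
  x = λ² - 32 - 52 = 3136 - 84 ≡ 26; y = λ·(32 - 26) - 38 ≡ 31. → (26, 31)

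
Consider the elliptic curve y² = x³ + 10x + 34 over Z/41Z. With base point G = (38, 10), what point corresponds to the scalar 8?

Repeated addition: build up to 8G.
2G: tangent at (38, 10): λ = (3·38² + 10)/(2·10) ≡ 37/20. 20⁻¹ ≡ 39 (mod 41), so λ ≡ 37·39 ≡ 8.
  x = λ² - 38 - 38 = 64 - 76 ≡ 29; y = λ·(38 - 29) - 10 ≡ 21. → (29, 21)
3G: (29, 21) + (38, 10). λ = (10 - 21)/(38 - 29) ≡ 30/9 mod 41. 9⁻¹ ≡ 32 (mod 41) since 9·32 = 288 ≡ 1, so λ ≡ 17.
  x = λ² - 29 - 38 = 289 - 67 ≡ 17; y = λ·(29 - 17) - 21 ≡ 19. → (17, 19)
4G: (17, 19) + (38, 10). λ = (10 - 19)/(38 - 17) ≡ 32/21 mod 41. 21⁻¹ ≡ 2 (mod 41), so λ ≡ 23.
  x = λ² - 17 - 38 = 529 - 55 ≡ 23; y = λ·(17 - 23) - 19 ≡ 7. → (23, 7)
5G: (23, 7) + (38, 10). λ = (10 - 7)/(38 - 23) ≡ 3/15 mod 41. 15⁻¹ ≡ 11 (mod 41) since 15·11 = 165 ≡ 1, so λ ≡ 33.
  x = λ² - 23 - 38 = 1089 - 61 ≡ 3; y = λ·(23 - 3) - 7 ≡ 38. → (3, 38)
6G: (3, 38) + (38, 10). λ = (10 - 38)/(38 - 3) ≡ 13/35 mod 41. 35⁻¹ ≡ 34 (mod 41), so λ ≡ 32.
  x = λ² - 3 - 38 = 1024 - 41 ≡ 40; y = λ·(3 - 40) - 38 ≡ 8. → (40, 8)
7G: (40, 8) + (38, 10). λ = (10 - 8)/(38 - 40) ≡ 2/39 mod 41. 39⁻¹ ≡ 20 (mod 41), so λ ≡ 40.
  x = λ² - 40 - 38 = 1600 - 78 ≡ 5; y = λ·(40 - 5) - 8 ≡ 39. → (5, 39)
8G: (5, 39) + (38, 10). λ = (10 - 39)/(38 - 5) ≡ 12/33 mod 41. 33⁻¹ ≡ 5 (mod 41), so λ ≡ 19.
  x = λ² - 5 - 38 = 361 - 43 ≡ 31; y = λ·(5 - 31) - 39 ≡ 0. → (31, 0)

(31, 0)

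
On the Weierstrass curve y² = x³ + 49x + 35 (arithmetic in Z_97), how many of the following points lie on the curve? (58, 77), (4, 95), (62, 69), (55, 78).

2

(58, 77): 77² ≡ 12, rhs ≡ 12 → on.
(4, 95): 95² ≡ 4, rhs ≡ 4 → on.
(62, 69): 69² ≡ 8, rhs ≡ 65 → off.
(55, 78): 78² ≡ 70, rhs ≡ 34 → off.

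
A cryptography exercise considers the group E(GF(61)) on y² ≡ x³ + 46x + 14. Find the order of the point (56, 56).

2P: tangent at (56, 56): λ = (3·56² + 46)/(2·56) ≡ 60/51. 51⁻¹ ≡ 6 (mod 61) since 51·6 = 306 ≡ 1, so λ ≡ 60·6 ≡ 55.
  x = λ² - 56 - 56 = 3025 - 112 ≡ 46; y = λ·(56 - 46) - 56 ≡ 6. → (46, 6)
3P: (46, 6) + (56, 56). λ = (56 - 6)/(56 - 46) ≡ 50/10 mod 61. 10⁻¹ ≡ 55 (mod 61), so λ ≡ 5.
  x = λ² - 46 - 56 = 25 - 102 ≡ 45; y = λ·(46 - 45) - 6 ≡ 60. → (45, 60)
4P: (45, 60) + (56, 56). λ = (56 - 60)/(56 - 45) ≡ 57/11 mod 61. 11⁻¹ ≡ 50 (mod 61), so λ ≡ 44.
  x = λ² - 45 - 56 = 1936 - 101 ≡ 5; y = λ·(45 - 5) - 60 ≡ 53. → (5, 53)
5P: (5, 53) + (56, 56). λ = (56 - 53)/(56 - 5) ≡ 3/51 mod 61. 51⁻¹ ≡ 6 (mod 61), so λ ≡ 18.
  x = λ² - 5 - 56 = 324 - 61 ≡ 19; y = λ·(5 - 19) - 53 ≡ 0. → (19, 0)
6P: (19, 0) + (56, 56). λ = (56 - 0)/(56 - 19) ≡ 56/37 mod 61. 37⁻¹ ≡ 33 (mod 61), so λ ≡ 18.
  x = λ² - 19 - 56 = 324 - 75 ≡ 5; y = λ·(19 - 5) - 0 ≡ 8. → (5, 8)
7P: (5, 8) + (56, 56). λ = (56 - 8)/(56 - 5) ≡ 48/51 mod 61. 51⁻¹ ≡ 6 (mod 61), so λ ≡ 44.
  x = λ² - 5 - 56 = 1936 - 61 ≡ 45; y = λ·(5 - 45) - 8 ≡ 1. → (45, 1)
8P: (45, 1) + (56, 56). λ = (56 - 1)/(56 - 45) ≡ 55/11 mod 61. 11⁻¹ ≡ 50 (mod 61), so λ ≡ 5.
  x = λ² - 45 - 56 = 25 - 101 ≡ 46; y = λ·(45 - 46) - 1 ≡ 55. → (46, 55)
9P: (46, 55) + (56, 56). λ = (56 - 55)/(56 - 46) ≡ 1/10 mod 61. 10⁻¹ ≡ 55 (mod 61), so λ ≡ 55.
  x = λ² - 46 - 56 = 3025 - 102 ≡ 56; y = λ·(46 - 56) - 55 ≡ 5. → (56, 5)
10P: (56, 5) + (56, 56): same x and y₁ ≡ -y₂, so the sum is O.
10P = O, so the order is 10.

10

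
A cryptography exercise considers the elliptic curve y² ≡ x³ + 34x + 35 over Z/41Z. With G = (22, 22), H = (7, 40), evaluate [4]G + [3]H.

O

First 4G:
Double-and-add on 4 = (100)₂. Start with G = (22, 22) for the leading 1-bit.
double: tangent at (22, 22): λ = (3·22² + 34)/(2·22) ≡ 10/3. 3⁻¹ ≡ 14 (mod 41), so λ ≡ 10·14 ≡ 17.
  x = λ² - 22 - 22 = 289 - 44 ≡ 40; y = λ·(22 - 40) - 22 ≡ 0. → (40, 0)
double: (40, 0) + (40, 0): same x and y₁ ≡ -y₂, so the sum is 𝒪.
4G = 𝒪.
Next 3H:
Repeated addition: build up to 3H.
2H: tangent at (7, 40): λ = (3·7² + 34)/(2·40) ≡ 17/39. 39⁻¹ ≡ 20 (mod 41), so λ ≡ 17·20 ≡ 12.
  x = λ² - 7 - 7 = 144 - 14 ≡ 7; y = λ·(7 - 7) - 40 ≡ 1. → (7, 1)
3H: (7, 1) + (7, 40): same x and y₁ ≡ -y₂, so the sum is 𝒪.
3H = 𝒪.
Finally 4G + 3H:
𝒪 + 𝒪 = 𝒪 (identity).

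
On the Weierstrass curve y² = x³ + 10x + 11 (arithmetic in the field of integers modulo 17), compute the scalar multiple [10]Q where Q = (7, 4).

Repeated addition: build up to 10Q.
2Q: tangent at (7, 4): λ = (3·7² + 10)/(2·4) ≡ 4/8. 8⁻¹ ≡ 15 (mod 17), so λ ≡ 4·15 ≡ 9.
  x = λ² - 7 - 7 = 81 - 14 ≡ 16; y = λ·(7 - 16) - 4 ≡ 0. → (16, 0)
3Q: (16, 0) + (7, 4). λ = (4 - 0)/(7 - 16) ≡ 4/8 mod 17. 8⁻¹ ≡ 15 (mod 17) since 8·15 = 120 ≡ 1, so λ ≡ 9.
  x = λ² - 16 - 7 = 81 - 23 ≡ 7; y = λ·(16 - 7) - 0 ≡ 13. → (7, 13)
4Q: (7, 13) + (7, 4): same x and y₁ ≡ -y₂, so the sum is the point at infinity.
5Q: the point at infinity + (7, 4) = (7, 4) (identity).
6Q: tangent at (7, 4): λ = (3·7² + 10)/(2·4) ≡ 4/8. 8⁻¹ ≡ 15 (mod 17), so λ ≡ 4·15 ≡ 9.
  x = λ² - 7 - 7 = 81 - 14 ≡ 16; y = λ·(7 - 16) - 4 ≡ 0. → (16, 0)
7Q: (16, 0) + (7, 4). λ = (4 - 0)/(7 - 16) ≡ 4/8 mod 17. 8⁻¹ ≡ 15 (mod 17) since 8·15 = 120 ≡ 1, so λ ≡ 9.
  x = λ² - 16 - 7 = 81 - 23 ≡ 7; y = λ·(16 - 7) - 0 ≡ 13. → (7, 13)
8Q: (7, 13) + (7, 4): same x and y₁ ≡ -y₂, so the sum is the point at infinity.
9Q: the point at infinity + (7, 4) = (7, 4) (identity).
10Q: tangent at (7, 4): λ = (3·7² + 10)/(2·4) ≡ 4/8. 8⁻¹ ≡ 15 (mod 17) since 8·15 = 120 ≡ 1, so λ ≡ 4·15 ≡ 9.
  x = λ² - 7 - 7 = 81 - 14 ≡ 16; y = λ·(7 - 16) - 4 ≡ 0. → (16, 0)

(16, 0)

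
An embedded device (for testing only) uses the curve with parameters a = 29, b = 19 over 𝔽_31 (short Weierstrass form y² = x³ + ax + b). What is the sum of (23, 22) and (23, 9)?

The two points share x = 23 and their y-coordinates satisfy 22 + 9 ≡ 0 (mod 31), so they are inverses. Their sum is the point at infinity.

O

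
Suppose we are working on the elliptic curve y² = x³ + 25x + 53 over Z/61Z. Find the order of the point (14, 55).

2P: tangent at (14, 55): λ = (3·14² + 25)/(2·55) ≡ 3/49. 49⁻¹ ≡ 5 (mod 61), so λ ≡ 3·5 ≡ 15.
  x = λ² - 14 - 14 = 225 - 28 ≡ 14; y = λ·(14 - 14) - 55 ≡ 6. → (14, 6)
3P: (14, 6) + (14, 55): same x and y₁ ≡ -y₂, so the sum is O.
3P = O, so the order is 3.

3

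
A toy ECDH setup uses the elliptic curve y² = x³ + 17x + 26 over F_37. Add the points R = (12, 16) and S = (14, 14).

(12, 16) + (14, 14). λ = (14 - 16)/(14 - 12) ≡ 35/2 mod 37. 2⁻¹ ≡ 19 (mod 37), so λ ≡ 36.
  x = λ² - 12 - 14 = 1296 - 26 ≡ 12; y = λ·(12 - 12) - 16 ≡ 21. → (12, 21)

(12, 21)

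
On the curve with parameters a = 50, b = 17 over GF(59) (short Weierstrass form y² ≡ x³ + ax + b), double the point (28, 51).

(44, 50)

tangent at (28, 51): λ = (3·28² + 50)/(2·51) ≡ 42/43. 43⁻¹ ≡ 11 (mod 59), so λ ≡ 42·11 ≡ 49.
  x = λ² - 28 - 28 = 2401 - 56 ≡ 44; y = λ·(28 - 44) - 51 ≡ 50. → (44, 50)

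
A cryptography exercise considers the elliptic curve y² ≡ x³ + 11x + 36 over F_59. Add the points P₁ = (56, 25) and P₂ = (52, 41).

(26, 32)

(56, 25) + (52, 41). λ = (41 - 25)/(52 - 56) ≡ 16/55 mod 59. 55⁻¹ ≡ 44 (mod 59), so λ ≡ 55.
  x = λ² - 56 - 52 = 3025 - 108 ≡ 26; y = λ·(56 - 26) - 25 ≡ 32. → (26, 32)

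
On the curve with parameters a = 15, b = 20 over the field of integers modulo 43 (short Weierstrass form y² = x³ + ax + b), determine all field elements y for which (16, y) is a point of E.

x³ + 15x + 20 = 4356 ≡ 13 (mod 43).
Square roots of 13 mod 43: 20 and 23 (since 20² = 400 ≡ 13).

20, 23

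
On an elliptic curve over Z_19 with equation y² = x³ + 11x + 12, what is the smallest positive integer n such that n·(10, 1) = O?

11

2P: tangent at (10, 1): λ = (3·10² + 11)/(2·1) ≡ 7/2. 2⁻¹ ≡ 10 (mod 19) since 2·10 = 20 ≡ 1, so λ ≡ 7·10 ≡ 13.
  x = λ² - 10 - 10 = 169 - 20 ≡ 16; y = λ·(10 - 16) - 1 ≡ 16. → (16, 16)
3P: (16, 16) + (10, 1). λ = (1 - 16)/(10 - 16) ≡ 4/13 mod 19. 13⁻¹ ≡ 3 (mod 19) since 13·3 = 39 ≡ 1, so λ ≡ 12.
  x = λ² - 16 - 10 = 144 - 26 ≡ 4; y = λ·(16 - 4) - 16 ≡ 14. → (4, 14)
4P: (4, 14) + (10, 1). λ = (1 - 14)/(10 - 4) ≡ 6/6 mod 19. 6⁻¹ ≡ 16 (mod 19), so λ ≡ 1.
  x = λ² - 4 - 10 = 1 - 14 ≡ 6; y = λ·(4 - 6) - 14 ≡ 3. → (6, 3)
5P: (6, 3) + (10, 1). λ = (1 - 3)/(10 - 6) ≡ 17/4 mod 19. 4⁻¹ ≡ 5 (mod 19) since 4·5 = 20 ≡ 1, so λ ≡ 9.
  x = λ² - 6 - 10 = 81 - 16 ≡ 8; y = λ·(6 - 8) - 3 ≡ 17. → (8, 17)
6P: (8, 17) + (10, 1). λ = (1 - 17)/(10 - 8) ≡ 3/2 mod 19. 2⁻¹ ≡ 10 (mod 19), so λ ≡ 11.
  x = λ² - 8 - 10 = 121 - 18 ≡ 8; y = λ·(8 - 8) - 17 ≡ 2. → (8, 2)
7P: (8, 2) + (10, 1). λ = (1 - 2)/(10 - 8) ≡ 18/2 mod 19. 2⁻¹ ≡ 10 (mod 19), so λ ≡ 9.
  x = λ² - 8 - 10 = 81 - 18 ≡ 6; y = λ·(8 - 6) - 2 ≡ 16. → (6, 16)
8P: (6, 16) + (10, 1). λ = (1 - 16)/(10 - 6) ≡ 4/4 mod 19. 4⁻¹ ≡ 5 (mod 19) since 4·5 = 20 ≡ 1, so λ ≡ 1.
  x = λ² - 6 - 10 = 1 - 16 ≡ 4; y = λ·(6 - 4) - 16 ≡ 5. → (4, 5)
9P: (4, 5) + (10, 1). λ = (1 - 5)/(10 - 4) ≡ 15/6 mod 19. 6⁻¹ ≡ 16 (mod 19) since 6·16 = 96 ≡ 1, so λ ≡ 12.
  x = λ² - 4 - 10 = 144 - 14 ≡ 16; y = λ·(4 - 16) - 5 ≡ 3. → (16, 3)
10P: (16, 3) + (10, 1). λ = (1 - 3)/(10 - 16) ≡ 17/13 mod 19. 13⁻¹ ≡ 3 (mod 19) since 13·3 = 39 ≡ 1, so λ ≡ 13.
  x = λ² - 16 - 10 = 169 - 26 ≡ 10; y = λ·(16 - 10) - 3 ≡ 18. → (10, 18)
11P: (10, 18) + (10, 1): same x and y₁ ≡ -y₂, so the sum is O.
11P = O, so the order is 11.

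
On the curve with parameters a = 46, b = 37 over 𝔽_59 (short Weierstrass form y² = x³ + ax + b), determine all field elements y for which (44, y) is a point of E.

none

x³ + 46x + 37 = 87245 ≡ 43 (mod 59).
43 is a non-residue mod 59; no y exists.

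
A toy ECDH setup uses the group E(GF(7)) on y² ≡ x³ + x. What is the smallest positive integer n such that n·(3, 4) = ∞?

2P: tangent at (3, 4): λ = (3·3² + 1)/(2·4) ≡ 0/1. 1⁻¹ ≡ 1 (mod 7), so λ ≡ 0·1 ≡ 0.
  x = λ² - 3 - 3 = 0 - 6 ≡ 1; y = λ·(3 - 1) - 4 ≡ 3. → (1, 3)
3P: (1, 3) + (3, 4). λ = (4 - 3)/(3 - 1) ≡ 1/2 mod 7. 2⁻¹ ≡ 4 (mod 7), so λ ≡ 4.
  x = λ² - 1 - 3 = 16 - 4 ≡ 5; y = λ·(1 - 5) - 3 ≡ 2. → (5, 2)
4P: (5, 2) + (3, 4). λ = (4 - 2)/(3 - 5) ≡ 2/5 mod 7. 5⁻¹ ≡ 3 (mod 7) since 5·3 = 15 ≡ 1, so λ ≡ 6.
  x = λ² - 5 - 3 = 36 - 8 ≡ 0; y = λ·(5 - 0) - 2 ≡ 0. → (0, 0)
5P: (0, 0) + (3, 4). λ = (4 - 0)/(3 - 0) ≡ 4/3 mod 7. 3⁻¹ ≡ 5 (mod 7), so λ ≡ 6.
  x = λ² - 0 - 3 = 36 - 3 ≡ 5; y = λ·(0 - 5) - 0 ≡ 5. → (5, 5)
6P: (5, 5) + (3, 4). λ = (4 - 5)/(3 - 5) ≡ 6/5 mod 7. 5⁻¹ ≡ 3 (mod 7), so λ ≡ 4.
  x = λ² - 5 - 3 = 16 - 8 ≡ 1; y = λ·(5 - 1) - 5 ≡ 4. → (1, 4)
7P: (1, 4) + (3, 4). λ = (4 - 4)/(3 - 1) ≡ 0/2 mod 7. 2⁻¹ ≡ 4 (mod 7), so λ ≡ 0.
  x = λ² - 1 - 3 = 0 - 4 ≡ 3; y = λ·(1 - 3) - 4 ≡ 3. → (3, 3)
8P: (3, 3) + (3, 4): same x and y₁ ≡ -y₂, so the sum is ∞.
8P = ∞, so the order is 8.

8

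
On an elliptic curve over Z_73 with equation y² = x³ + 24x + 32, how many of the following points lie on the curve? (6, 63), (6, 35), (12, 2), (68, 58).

3

(6, 63): 63² ≡ 27, rhs ≡ 27 → on.
(6, 35): 35² ≡ 57, rhs ≡ 27 → off.
(12, 2): 2² ≡ 4, rhs ≡ 4 → on.
(68, 58): 58² ≡ 6, rhs ≡ 6 → on.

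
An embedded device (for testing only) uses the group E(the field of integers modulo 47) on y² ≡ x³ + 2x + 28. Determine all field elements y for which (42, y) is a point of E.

x³ + 2x + 28 = 74200 ≡ 34 (mod 47).
Square roots of 34 mod 47: 9 and 38 (since 9² = 81 ≡ 34).

9, 38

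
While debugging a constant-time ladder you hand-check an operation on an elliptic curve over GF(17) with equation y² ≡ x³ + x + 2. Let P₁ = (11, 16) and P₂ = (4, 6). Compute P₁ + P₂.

(11, 16) + (4, 6). λ = (6 - 16)/(4 - 11) ≡ 7/10 mod 17. 10⁻¹ ≡ 12 (mod 17), so λ ≡ 16.
  x = λ² - 11 - 4 = 256 - 15 ≡ 3; y = λ·(11 - 3) - 16 ≡ 10. → (3, 10)

(3, 10)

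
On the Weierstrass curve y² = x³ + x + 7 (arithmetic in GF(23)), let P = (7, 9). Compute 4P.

Repeated addition: build up to 4P.
2P: tangent at (7, 9): λ = (3·7² + 1)/(2·9) ≡ 10/18. 18⁻¹ ≡ 9 (mod 23), so λ ≡ 10·9 ≡ 21.
  x = λ² - 7 - 7 = 441 - 14 ≡ 13; y = λ·(7 - 13) - 9 ≡ 3. → (13, 3)
3P: (13, 3) + (7, 9). λ = (9 - 3)/(7 - 13) ≡ 6/17 mod 23. 17⁻¹ ≡ 19 (mod 23), so λ ≡ 22.
  x = λ² - 13 - 7 = 484 - 20 ≡ 4; y = λ·(13 - 4) - 3 ≡ 11. → (4, 11)
4P: (4, 11) + (7, 9). λ = (9 - 11)/(7 - 4) ≡ 21/3 mod 23. 3⁻¹ ≡ 8 (mod 23) since 3·8 = 24 ≡ 1, so λ ≡ 7.
  x = λ² - 4 - 7 = 49 - 11 ≡ 15; y = λ·(4 - 15) - 11 ≡ 4. → (15, 4)

(15, 4)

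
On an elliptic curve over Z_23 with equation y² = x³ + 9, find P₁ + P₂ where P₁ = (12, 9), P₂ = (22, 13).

(12, 9) + (22, 13). λ = (13 - 9)/(22 - 12) ≡ 4/10 mod 23. 10⁻¹ ≡ 7 (mod 23), so λ ≡ 5.
  x = λ² - 12 - 22 = 25 - 34 ≡ 14; y = λ·(12 - 14) - 9 ≡ 4. → (14, 4)

(14, 4)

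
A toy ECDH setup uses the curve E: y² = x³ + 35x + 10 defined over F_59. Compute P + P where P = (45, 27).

(22, 10)

tangent at (45, 27): λ = (3·45² + 35)/(2·27) ≡ 33/54. 54⁻¹ ≡ 47 (mod 59) since 54·47 = 2538 ≡ 1, so λ ≡ 33·47 ≡ 17.
  x = λ² - 45 - 45 = 289 - 90 ≡ 22; y = λ·(45 - 22) - 27 ≡ 10. → (22, 10)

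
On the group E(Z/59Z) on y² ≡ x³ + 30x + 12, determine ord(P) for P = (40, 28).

2P: tangent at (40, 28): λ = (3·40² + 30)/(2·28) ≡ 51/56. 56⁻¹ ≡ 39 (mod 59) since 56·39 = 2184 ≡ 1, so λ ≡ 51·39 ≡ 42.
  x = λ² - 40 - 40 = 1764 - 80 ≡ 32; y = λ·(40 - 32) - 28 ≡ 13. → (32, 13)
3P: (32, 13) + (40, 28). λ = (28 - 13)/(40 - 32) ≡ 15/8 mod 59. 8⁻¹ ≡ 37 (mod 59) since 8·37 = 296 ≡ 1, so λ ≡ 24.
  x = λ² - 32 - 40 = 576 - 72 ≡ 32; y = λ·(32 - 32) - 13 ≡ 46. → (32, 46)
4P: (32, 46) + (40, 28). λ = (28 - 46)/(40 - 32) ≡ 41/8 mod 59. 8⁻¹ ≡ 37 (mod 59) since 8·37 = 296 ≡ 1, so λ ≡ 42.
  x = λ² - 32 - 40 = 1764 - 72 ≡ 40; y = λ·(32 - 40) - 46 ≡ 31. → (40, 31)
5P: (40, 31) + (40, 28): same x and y₁ ≡ -y₂, so the sum is O.
5P = O, so the order is 5.

5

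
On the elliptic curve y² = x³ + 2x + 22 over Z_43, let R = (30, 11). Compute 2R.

tangent at (30, 11): λ = (3·30² + 2)/(2·11) ≡ 36/22. 22⁻¹ ≡ 2 (mod 43), so λ ≡ 36·2 ≡ 29.
  x = λ² - 30 - 30 = 841 - 60 ≡ 7; y = λ·(30 - 7) - 11 ≡ 11. → (7, 11)

(7, 11)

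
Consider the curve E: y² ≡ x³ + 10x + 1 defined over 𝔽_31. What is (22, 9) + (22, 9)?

tangent at (22, 9): λ = (3·22² + 10)/(2·9) ≡ 5/18. 18⁻¹ ≡ 19 (mod 31), so λ ≡ 5·19 ≡ 2.
  x = λ² - 22 - 22 = 4 - 44 ≡ 22; y = λ·(22 - 22) - 9 ≡ 22. → (22, 22)

(22, 22)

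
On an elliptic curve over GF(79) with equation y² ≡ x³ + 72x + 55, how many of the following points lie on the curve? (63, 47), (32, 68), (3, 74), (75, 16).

1

(63, 47): 47² ≡ 76, rhs ≡ 21 → off.
(32, 68): 68² ≡ 42, rhs ≡ 51 → off.
(3, 74): 74² ≡ 25, rhs ≡ 61 → off.
(75, 16): 16² ≡ 19, rhs ≡ 19 → on.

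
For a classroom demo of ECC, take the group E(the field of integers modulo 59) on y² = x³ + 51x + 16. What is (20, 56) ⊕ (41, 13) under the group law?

(24, 14)

(20, 56) + (41, 13). λ = (13 - 56)/(41 - 20) ≡ 16/21 mod 59. 21⁻¹ ≡ 45 (mod 59), so λ ≡ 12.
  x = λ² - 20 - 41 = 144 - 61 ≡ 24; y = λ·(20 - 24) - 56 ≡ 14. → (24, 14)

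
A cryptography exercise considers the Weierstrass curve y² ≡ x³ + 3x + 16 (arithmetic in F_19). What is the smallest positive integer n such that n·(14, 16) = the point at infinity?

5

2P: tangent at (14, 16): λ = (3·14² + 3)/(2·16) ≡ 2/13. 13⁻¹ ≡ 3 (mod 19) since 13·3 = 39 ≡ 1, so λ ≡ 2·3 ≡ 6.
  x = λ² - 14 - 14 = 36 - 28 ≡ 8; y = λ·(14 - 8) - 16 ≡ 1. → (8, 1)
3P: (8, 1) + (14, 16). λ = (16 - 1)/(14 - 8) ≡ 15/6 mod 19. 6⁻¹ ≡ 16 (mod 19) since 6·16 = 96 ≡ 1, so λ ≡ 12.
  x = λ² - 8 - 14 = 144 - 22 ≡ 8; y = λ·(8 - 8) - 1 ≡ 18. → (8, 18)
4P: (8, 18) + (14, 16). λ = (16 - 18)/(14 - 8) ≡ 17/6 mod 19. 6⁻¹ ≡ 16 (mod 19) since 6·16 = 96 ≡ 1, so λ ≡ 6.
  x = λ² - 8 - 14 = 36 - 22 ≡ 14; y = λ·(8 - 14) - 18 ≡ 3. → (14, 3)
5P: (14, 3) + (14, 16): same x and y₁ ≡ -y₂, so the sum is the point at infinity.
5P = the point at infinity, so the order is 5.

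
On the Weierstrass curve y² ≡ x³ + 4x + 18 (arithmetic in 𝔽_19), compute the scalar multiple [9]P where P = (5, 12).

(16, 13)

Double-and-add on 9 = (1001)₂. Start with P = (5, 12) for the leading 1-bit.
double: tangent at (5, 12): λ = (3·5² + 4)/(2·12) ≡ 3/5. 5⁻¹ ≡ 4 (mod 19), so λ ≡ 3·4 ≡ 12.
  x = λ² - 5 - 5 = 144 - 10 ≡ 1; y = λ·(5 - 1) - 12 ≡ 17. → (1, 17)
double: tangent at (1, 17): λ = (3·1² + 4)/(2·17) ≡ 7/15. 15⁻¹ ≡ 14 (mod 19), so λ ≡ 7·14 ≡ 3.
  x = λ² - 1 - 1 = 9 - 2 ≡ 7; y = λ·(1 - 7) - 17 ≡ 3. → (7, 3)
double: tangent at (7, 3): λ = (3·7² + 4)/(2·3) ≡ 18/6. 6⁻¹ ≡ 16 (mod 19), so λ ≡ 18·16 ≡ 3.
  x = λ² - 7 - 7 = 9 - 14 ≡ 14; y = λ·(7 - 14) - 3 ≡ 14. → (14, 14)
add P: (14, 14) + (5, 12). λ = (12 - 14)/(5 - 14) ≡ 17/10 mod 19. 10⁻¹ ≡ 2 (mod 19), so λ ≡ 15.
  x = λ² - 14 - 5 = 225 - 19 ≡ 16; y = λ·(14 - 16) - 14 ≡ 13. → (16, 13)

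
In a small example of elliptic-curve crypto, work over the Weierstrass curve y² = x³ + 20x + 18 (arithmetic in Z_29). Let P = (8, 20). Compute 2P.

(6, 8)

tangent at (8, 20): λ = (3·8² + 20)/(2·20) ≡ 9/11. 11⁻¹ ≡ 8 (mod 29), so λ ≡ 9·8 ≡ 14.
  x = λ² - 8 - 8 = 196 - 16 ≡ 6; y = λ·(8 - 6) - 20 ≡ 8. → (6, 8)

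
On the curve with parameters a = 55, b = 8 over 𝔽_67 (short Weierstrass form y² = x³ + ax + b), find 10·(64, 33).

(11, 1)

Write G = (64, 33).
Repeated addition: build up to 10G.
2G: tangent at (64, 33): λ = (3·64² + 55)/(2·33) ≡ 15/66. 66⁻¹ ≡ 66 (mod 67), so λ ≡ 15·66 ≡ 52.
  x = λ² - 64 - 64 = 2704 - 128 ≡ 30; y = λ·(64 - 30) - 33 ≡ 60. → (30, 60)
3G: (30, 60) + (64, 33). λ = (33 - 60)/(64 - 30) ≡ 40/34 mod 67. 34⁻¹ ≡ 2 (mod 67), so λ ≡ 13.
  x = λ² - 30 - 64 = 169 - 94 ≡ 8; y = λ·(30 - 8) - 60 ≡ 25. → (8, 25)
4G: (8, 25) + (64, 33). λ = (33 - 25)/(64 - 8) ≡ 8/56 mod 67. 56⁻¹ ≡ 6 (mod 67), so λ ≡ 48.
  x = λ² - 8 - 64 = 2304 - 72 ≡ 21; y = λ·(8 - 21) - 25 ≡ 21. → (21, 21)
5G: (21, 21) + (64, 33). λ = (33 - 21)/(64 - 21) ≡ 12/43 mod 67. 43⁻¹ ≡ 53 (mod 67) since 43·53 = 2279 ≡ 1, so λ ≡ 33.
  x = λ² - 21 - 64 = 1089 - 85 ≡ 66; y = λ·(21 - 66) - 21 ≡ 35. → (66, 35)
6G: (66, 35) + (64, 33). λ = (33 - 35)/(64 - 66) ≡ 65/65 mod 67. 65⁻¹ ≡ 33 (mod 67) since 65·33 = 2145 ≡ 1, so λ ≡ 1.
  x = λ² - 66 - 64 = 1 - 130 ≡ 5; y = λ·(66 - 5) - 35 ≡ 26. → (5, 26)
7G: (5, 26) + (64, 33). λ = (33 - 26)/(64 - 5) ≡ 7/59 mod 67. 59⁻¹ ≡ 25 (mod 67) since 59·25 = 1475 ≡ 1, so λ ≡ 41.
  x = λ² - 5 - 64 = 1681 - 69 ≡ 4; y = λ·(5 - 4) - 26 ≡ 15. → (4, 15)
8G: (4, 15) + (64, 33). λ = (33 - 15)/(64 - 4) ≡ 18/60 mod 67. 60⁻¹ ≡ 19 (mod 67) since 60·19 = 1140 ≡ 1, so λ ≡ 7.
  x = λ² - 4 - 64 = 49 - 68 ≡ 48; y = λ·(4 - 48) - 15 ≡ 12. → (48, 12)
9G: (48, 12) + (64, 33). λ = (33 - 12)/(64 - 48) ≡ 21/16 mod 67. 16⁻¹ ≡ 21 (mod 67), so λ ≡ 39.
  x = λ² - 48 - 64 = 1521 - 112 ≡ 2; y = λ·(48 - 2) - 12 ≡ 40. → (2, 40)
10G: (2, 40) + (64, 33). λ = (33 - 40)/(64 - 2) ≡ 60/62 mod 67. 62⁻¹ ≡ 40 (mod 67), so λ ≡ 55.
  x = λ² - 2 - 64 = 3025 - 66 ≡ 11; y = λ·(2 - 11) - 40 ≡ 1. → (11, 1)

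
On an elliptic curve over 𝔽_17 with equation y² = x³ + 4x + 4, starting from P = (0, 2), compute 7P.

(9, 2)

Double-and-add on 7 = (111)₂. Start with P = (0, 2) for the leading 1-bit.
double: tangent at (0, 2): λ = (3·0² + 4)/(2·2) ≡ 4/4. 4⁻¹ ≡ 13 (mod 17) since 4·13 = 52 ≡ 1, so λ ≡ 4·13 ≡ 1.
  x = λ² - 0 - 0 = 1 - 0 ≡ 1; y = λ·(0 - 1) - 2 ≡ 14. → (1, 14)
add P: (1, 14) + (0, 2). λ = (2 - 14)/(0 - 1) ≡ 5/16 mod 17. 16⁻¹ ≡ 16 (mod 17) since 16·16 = 256 ≡ 1, so λ ≡ 12.
  x = λ² - 1 - 0 = 144 - 1 ≡ 7; y = λ·(1 - 7) - 14 ≡ 16. → (7, 16)
double: tangent at (7, 16): λ = (3·7² + 4)/(2·16) ≡ 15/15. 15⁻¹ ≡ 8 (mod 17), so λ ≡ 15·8 ≡ 1.
  x = λ² - 7 - 7 = 1 - 14 ≡ 4; y = λ·(7 - 4) - 16 ≡ 4. → (4, 4)
add P: (4, 4) + (0, 2). λ = (2 - 4)/(0 - 4) ≡ 15/13 mod 17. 13⁻¹ ≡ 4 (mod 17) since 13·4 = 52 ≡ 1, so λ ≡ 9.
  x = λ² - 4 - 0 = 81 - 4 ≡ 9; y = λ·(4 - 9) - 4 ≡ 2. → (9, 2)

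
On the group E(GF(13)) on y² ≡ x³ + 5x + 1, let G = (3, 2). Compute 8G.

Repeated addition: build up to 8G.
2G: tangent at (3, 2): λ = (3·3² + 5)/(2·2) ≡ 6/4. 4⁻¹ ≡ 10 (mod 13), so λ ≡ 6·10 ≡ 8.
  x = λ² - 3 - 3 = 64 - 6 ≡ 6; y = λ·(3 - 6) - 2 ≡ 0. → (6, 0)
3G: (6, 0) + (3, 2). λ = (2 - 0)/(3 - 6) ≡ 2/10 mod 13. 10⁻¹ ≡ 4 (mod 13) since 10·4 = 40 ≡ 1, so λ ≡ 8.
  x = λ² - 6 - 3 = 64 - 9 ≡ 3; y = λ·(6 - 3) - 0 ≡ 11. → (3, 11)
4G: (3, 11) + (3, 2): same x and y₁ ≡ -y₂, so the sum is ∞.
5G: ∞ + (3, 2) = (3, 2) (identity).
6G: tangent at (3, 2): λ = (3·3² + 5)/(2·2) ≡ 6/4. 4⁻¹ ≡ 10 (mod 13), so λ ≡ 6·10 ≡ 8.
  x = λ² - 3 - 3 = 64 - 6 ≡ 6; y = λ·(3 - 6) - 2 ≡ 0. → (6, 0)
7G: (6, 0) + (3, 2). λ = (2 - 0)/(3 - 6) ≡ 2/10 mod 13. 10⁻¹ ≡ 4 (mod 13), so λ ≡ 8.
  x = λ² - 6 - 3 = 64 - 9 ≡ 3; y = λ·(6 - 3) - 0 ≡ 11. → (3, 11)
8G: (3, 11) + (3, 2): same x and y₁ ≡ -y₂, so the sum is ∞.

O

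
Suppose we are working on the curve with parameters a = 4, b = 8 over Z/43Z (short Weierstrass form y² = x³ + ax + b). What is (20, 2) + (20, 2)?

(3, 41)

tangent at (20, 2): λ = (3·20² + 4)/(2·2) ≡ 0/4. 4⁻¹ ≡ 11 (mod 43) since 4·11 = 44 ≡ 1, so λ ≡ 0·11 ≡ 0.
  x = λ² - 20 - 20 = 0 - 40 ≡ 3; y = λ·(20 - 3) - 2 ≡ 41. → (3, 41)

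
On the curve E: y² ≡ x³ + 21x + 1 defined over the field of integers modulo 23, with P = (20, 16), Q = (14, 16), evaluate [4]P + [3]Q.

(1, 0)

First 4P:
Repeated addition: build up to 4P.
2P: tangent at (20, 16): λ = (3·20² + 21)/(2·16) ≡ 2/9. 9⁻¹ ≡ 18 (mod 23), so λ ≡ 2·18 ≡ 13.
  x = λ² - 20 - 20 = 169 - 40 ≡ 14; y = λ·(20 - 14) - 16 ≡ 16. → (14, 16)
3P: (14, 16) + (20, 16). λ = (16 - 16)/(20 - 14) ≡ 0/6 mod 23. 6⁻¹ ≡ 4 (mod 23), so λ ≡ 0.
  x = λ² - 14 - 20 = 0 - 34 ≡ 12; y = λ·(14 - 12) - 16 ≡ 7. → (12, 7)
4P: (12, 7) + (20, 16). λ = (16 - 7)/(20 - 12) ≡ 9/8 mod 23. 8⁻¹ ≡ 3 (mod 23), so λ ≡ 4.
  x = λ² - 12 - 20 = 16 - 32 ≡ 7; y = λ·(12 - 7) - 7 ≡ 13. → (7, 13)
4P = (7, 13).
Next 3Q:
Repeated addition: build up to 3Q.
2Q: tangent at (14, 16): λ = (3·14² + 21)/(2·16) ≡ 11/9. 9⁻¹ ≡ 18 (mod 23), so λ ≡ 11·18 ≡ 14.
  x = λ² - 14 - 14 = 196 - 28 ≡ 7; y = λ·(14 - 7) - 16 ≡ 13. → (7, 13)
3Q: (7, 13) + (14, 16). λ = (16 - 13)/(14 - 7) ≡ 3/7 mod 23. 7⁻¹ ≡ 10 (mod 23), so λ ≡ 7.
  x = λ² - 7 - 14 = 49 - 21 ≡ 5; y = λ·(7 - 5) - 13 ≡ 1. → (5, 1)
3Q = (5, 1).
Finally 4P + 3Q:
(7, 13) + (5, 1). λ = (1 - 13)/(5 - 7) ≡ 11/21 mod 23. 21⁻¹ ≡ 11 (mod 23), so λ ≡ 6.
  x = λ² - 7 - 5 = 36 - 12 ≡ 1; y = λ·(7 - 1) - 13 ≡ 0. → (1, 0)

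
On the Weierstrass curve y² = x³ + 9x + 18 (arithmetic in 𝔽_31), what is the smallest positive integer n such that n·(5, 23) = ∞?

7

2P: tangent at (5, 23): λ = (3·5² + 9)/(2·23) ≡ 22/15. 15⁻¹ ≡ 29 (mod 31), so λ ≡ 22·29 ≡ 18.
  x = λ² - 5 - 5 = 324 - 10 ≡ 4; y = λ·(5 - 4) - 23 ≡ 26. → (4, 26)
3P: (4, 26) + (5, 23). λ = (23 - 26)/(5 - 4) ≡ 28/1 mod 31. 1⁻¹ ≡ 1 (mod 31), so λ ≡ 28.
  x = λ² - 4 - 5 = 784 - 9 ≡ 0; y = λ·(4 - 0) - 26 ≡ 24. → (0, 24)
4P: (0, 24) + (5, 23). λ = (23 - 24)/(5 - 0) ≡ 30/5 mod 31. 5⁻¹ ≡ 25 (mod 31) since 5·25 = 125 ≡ 1, so λ ≡ 6.
  x = λ² - 0 - 5 = 36 - 5 ≡ 0; y = λ·(0 - 0) - 24 ≡ 7. → (0, 7)
5P: (0, 7) + (5, 23). λ = (23 - 7)/(5 - 0) ≡ 16/5 mod 31. 5⁻¹ ≡ 25 (mod 31), so λ ≡ 28.
  x = λ² - 0 - 5 = 784 - 5 ≡ 4; y = λ·(0 - 4) - 7 ≡ 5. → (4, 5)
6P: (4, 5) + (5, 23). λ = (23 - 5)/(5 - 4) ≡ 18/1 mod 31. 1⁻¹ ≡ 1 (mod 31) since 1·1 = 1 ≡ 1, so λ ≡ 18.
  x = λ² - 4 - 5 = 324 - 9 ≡ 5; y = λ·(4 - 5) - 5 ≡ 8. → (5, 8)
7P: (5, 8) + (5, 23): same x and y₁ ≡ -y₂, so the sum is ∞.
7P = ∞, so the order is 7.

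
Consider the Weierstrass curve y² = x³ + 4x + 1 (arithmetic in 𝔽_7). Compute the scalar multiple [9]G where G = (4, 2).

(4, 5)

Double-and-add on 9 = (1001)₂. Start with G = (4, 2) for the leading 1-bit.
double: tangent at (4, 2): λ = (3·4² + 4)/(2·2) ≡ 3/4. 4⁻¹ ≡ 2 (mod 7), so λ ≡ 3·2 ≡ 6.
  x = λ² - 4 - 4 = 36 - 8 ≡ 0; y = λ·(4 - 0) - 2 ≡ 1. → (0, 1)
double: tangent at (0, 1): λ = (3·0² + 4)/(2·1) ≡ 4/2. 2⁻¹ ≡ 4 (mod 7) since 2·4 = 8 ≡ 1, so λ ≡ 4·4 ≡ 2.
  x = λ² - 0 - 0 = 4 - 0 ≡ 4; y = λ·(0 - 4) - 1 ≡ 5. → (4, 5)
double: tangent at (4, 5): λ = (3·4² + 4)/(2·5) ≡ 3/3. 3⁻¹ ≡ 5 (mod 7) since 3·5 = 15 ≡ 1, so λ ≡ 3·5 ≡ 1.
  x = λ² - 4 - 4 = 1 - 8 ≡ 0; y = λ·(4 - 0) - 5 ≡ 6. → (0, 6)
add G: (0, 6) + (4, 2). λ = (2 - 6)/(4 - 0) ≡ 3/4 mod 7. 4⁻¹ ≡ 2 (mod 7), so λ ≡ 6.
  x = λ² - 0 - 4 = 36 - 4 ≡ 4; y = λ·(0 - 4) - 6 ≡ 5. → (4, 5)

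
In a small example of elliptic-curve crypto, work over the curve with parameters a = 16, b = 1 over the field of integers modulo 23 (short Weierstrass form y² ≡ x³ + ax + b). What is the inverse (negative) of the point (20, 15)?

-(20, 15) = (20, -15 mod 23) = (20, 8).

(20, 8)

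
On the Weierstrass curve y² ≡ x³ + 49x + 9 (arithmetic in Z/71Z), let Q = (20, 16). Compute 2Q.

tangent at (20, 16): λ = (3·20² + 49)/(2·16) ≡ 42/32. 32⁻¹ ≡ 20 (mod 71) since 32·20 = 640 ≡ 1, so λ ≡ 42·20 ≡ 59.
  x = λ² - 20 - 20 = 3481 - 40 ≡ 33; y = λ·(20 - 33) - 16 ≡ 69. → (33, 69)

(33, 69)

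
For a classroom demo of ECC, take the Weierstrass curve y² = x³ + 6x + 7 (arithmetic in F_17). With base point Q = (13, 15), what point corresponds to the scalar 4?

O

Double-and-add on 4 = (100)₂. Start with Q = (13, 15) for the leading 1-bit.
double: tangent at (13, 15): λ = (3·13² + 6)/(2·15) ≡ 3/13. 13⁻¹ ≡ 4 (mod 17), so λ ≡ 3·4 ≡ 12.
  x = λ² - 13 - 13 = 144 - 26 ≡ 16; y = λ·(13 - 16) - 15 ≡ 0. → (16, 0)
double: (16, 0) + (16, 0): same x and y₁ ≡ -y₂, so the sum is O.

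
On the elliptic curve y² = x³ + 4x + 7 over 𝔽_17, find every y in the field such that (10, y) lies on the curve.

none

x³ + 4x + 7 = 1047 ≡ 10 (mod 17).
10 is a non-residue mod 17; no y exists.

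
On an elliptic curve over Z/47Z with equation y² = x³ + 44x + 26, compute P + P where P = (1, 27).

tangent at (1, 27): λ = (3·1² + 44)/(2·27) ≡ 0/7. 7⁻¹ ≡ 27 (mod 47), so λ ≡ 0·27 ≡ 0.
  x = λ² - 1 - 1 = 0 - 2 ≡ 45; y = λ·(1 - 45) - 27 ≡ 20. → (45, 20)

(45, 20)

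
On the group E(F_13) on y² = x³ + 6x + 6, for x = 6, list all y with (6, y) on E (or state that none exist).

x³ + 6x + 6 = 258 ≡ 11 (mod 13).
11 is a non-residue mod 13; no y exists.

none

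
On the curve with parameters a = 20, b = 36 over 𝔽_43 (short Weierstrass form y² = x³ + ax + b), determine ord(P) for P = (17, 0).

2

2P: (17, 0) + (17, 0): same x and y₁ ≡ -y₂, so the sum is ∞.
2P = ∞, so the order is 2.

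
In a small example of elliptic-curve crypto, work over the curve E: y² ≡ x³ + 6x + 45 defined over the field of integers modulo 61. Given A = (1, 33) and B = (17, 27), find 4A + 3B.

First 4A:
Repeated addition: build up to 4A.
2A: tangent at (1, 33): λ = (3·1² + 6)/(2·33) ≡ 9/5. 5⁻¹ ≡ 49 (mod 61), so λ ≡ 9·49 ≡ 14.
  x = λ² - 1 - 1 = 196 - 2 ≡ 11; y = λ·(1 - 11) - 33 ≡ 10. → (11, 10)
3A: (11, 10) + (1, 33). λ = (33 - 10)/(1 - 11) ≡ 23/51 mod 61. 51⁻¹ ≡ 6 (mod 61), so λ ≡ 16.
  x = λ² - 11 - 1 = 256 - 12 ≡ 0; y = λ·(11 - 0) - 10 ≡ 44. → (0, 44)
4A: (0, 44) + (1, 33). λ = (33 - 44)/(1 - 0) ≡ 50/1 mod 61. 1⁻¹ ≡ 1 (mod 61) since 1·1 = 1 ≡ 1, so λ ≡ 50.
  x = λ² - 0 - 1 = 2500 - 1 ≡ 59; y = λ·(0 - 59) - 44 ≡ 56. → (59, 56)
4A = (59, 56).
Next 3B:
Repeated addition: build up to 3B.
2B: tangent at (17, 27): λ = (3·17² + 6)/(2·27) ≡ 19/54. 54⁻¹ ≡ 26 (mod 61) since 54·26 = 1404 ≡ 1, so λ ≡ 19·26 ≡ 6.
  x = λ² - 17 - 17 = 36 - 34 ≡ 2; y = λ·(17 - 2) - 27 ≡ 2. → (2, 2)
3B: (2, 2) + (17, 27). λ = (27 - 2)/(17 - 2) ≡ 25/15 mod 61. 15⁻¹ ≡ 57 (mod 61), so λ ≡ 22.
  x = λ² - 2 - 17 = 484 - 19 ≡ 38; y = λ·(2 - 38) - 2 ≡ 60. → (38, 60)
3B = (38, 60).
Finally 4A + 3B:
(59, 56) + (38, 60). λ = (60 - 56)/(38 - 59) ≡ 4/40 mod 61. 40⁻¹ ≡ 29 (mod 61) since 40·29 = 1160 ≡ 1, so λ ≡ 55.
  x = λ² - 59 - 38 = 3025 - 97 ≡ 0; y = λ·(59 - 0) - 56 ≡ 17. → (0, 17)

(0, 17)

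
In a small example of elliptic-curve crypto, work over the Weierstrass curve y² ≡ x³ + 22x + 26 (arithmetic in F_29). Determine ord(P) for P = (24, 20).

10

2P: tangent at (24, 20): λ = (3·24² + 22)/(2·20) ≡ 10/11. 11⁻¹ ≡ 8 (mod 29), so λ ≡ 10·8 ≡ 22.
  x = λ² - 24 - 24 = 484 - 48 ≡ 1; y = λ·(24 - 1) - 20 ≡ 22. → (1, 22)
3P: (1, 22) + (24, 20). λ = (20 - 22)/(24 - 1) ≡ 27/23 mod 29. 23⁻¹ ≡ 24 (mod 29) since 23·24 = 552 ≡ 1, so λ ≡ 10.
  x = λ² - 1 - 24 = 100 - 25 ≡ 17; y = λ·(1 - 17) - 22 ≡ 21. → (17, 21)
4P: (17, 21) + (24, 20). λ = (20 - 21)/(24 - 17) ≡ 28/7 mod 29. 7⁻¹ ≡ 25 (mod 29) since 7·25 = 175 ≡ 1, so λ ≡ 4.
  x = λ² - 17 - 24 = 16 - 41 ≡ 4; y = λ·(17 - 4) - 21 ≡ 2. → (4, 2)
5P: (4, 2) + (24, 20). λ = (20 - 2)/(24 - 4) ≡ 18/20 mod 29. 20⁻¹ ≡ 16 (mod 29) since 20·16 = 320 ≡ 1, so λ ≡ 27.
  x = λ² - 4 - 24 = 729 - 28 ≡ 5; y = λ·(4 - 5) - 2 ≡ 0. → (5, 0)
6P: (5, 0) + (24, 20). λ = (20 - 0)/(24 - 5) ≡ 20/19 mod 29. 19⁻¹ ≡ 26 (mod 29), so λ ≡ 27.
  x = λ² - 5 - 24 = 729 - 29 ≡ 4; y = λ·(5 - 4) - 0 ≡ 27. → (4, 27)
7P: (4, 27) + (24, 20). λ = (20 - 27)/(24 - 4) ≡ 22/20 mod 29. 20⁻¹ ≡ 16 (mod 29), so λ ≡ 4.
  x = λ² - 4 - 24 = 16 - 28 ≡ 17; y = λ·(4 - 17) - 27 ≡ 8. → (17, 8)
8P: (17, 8) + (24, 20). λ = (20 - 8)/(24 - 17) ≡ 12/7 mod 29. 7⁻¹ ≡ 25 (mod 29) since 7·25 = 175 ≡ 1, so λ ≡ 10.
  x = λ² - 17 - 24 = 100 - 41 ≡ 1; y = λ·(17 - 1) - 8 ≡ 7. → (1, 7)
9P: (1, 7) + (24, 20). λ = (20 - 7)/(24 - 1) ≡ 13/23 mod 29. 23⁻¹ ≡ 24 (mod 29), so λ ≡ 22.
  x = λ² - 1 - 24 = 484 - 25 ≡ 24; y = λ·(1 - 24) - 7 ≡ 9. → (24, 9)
10P: (24, 9) + (24, 20): same x and y₁ ≡ -y₂, so the sum is ∞.
10P = ∞, so the order is 10.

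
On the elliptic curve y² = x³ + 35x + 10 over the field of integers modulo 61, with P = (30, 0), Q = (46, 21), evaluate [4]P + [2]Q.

(43, 21)

First 4P:
Double-and-add on 4 = (100)₂. Start with P = (30, 0) for the leading 1-bit.
double: (30, 0) + (30, 0): same x and y₁ ≡ -y₂, so the sum is the point at infinity.
double: the point at infinity + the point at infinity = the point at infinity (identity).
4P = the point at infinity.
Next 2Q:
Repeated addition: build up to 2Q.
2Q: tangent at (46, 21): λ = (3·46² + 35)/(2·21) ≡ 39/42. 42⁻¹ ≡ 16 (mod 61), so λ ≡ 39·16 ≡ 14.
  x = λ² - 46 - 46 = 196 - 92 ≡ 43; y = λ·(46 - 43) - 21 ≡ 21. → (43, 21)
2Q = (43, 21).
Finally 4P + 2Q:
the point at infinity + (43, 21) = (43, 21) (identity).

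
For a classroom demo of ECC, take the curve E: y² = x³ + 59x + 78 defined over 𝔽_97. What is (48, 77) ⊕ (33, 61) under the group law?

(18, 52)

(48, 77) + (33, 61). λ = (61 - 77)/(33 - 48) ≡ 81/82 mod 97. 82⁻¹ ≡ 84 (mod 97), so λ ≡ 14.
  x = λ² - 48 - 33 = 196 - 81 ≡ 18; y = λ·(48 - 18) - 77 ≡ 52. → (18, 52)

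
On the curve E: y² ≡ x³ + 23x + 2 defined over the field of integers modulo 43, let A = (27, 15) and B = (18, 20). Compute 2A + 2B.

(11, 34)

First 2A:
Repeated addition: build up to 2A.
2A: tangent at (27, 15): λ = (3·27² + 23)/(2·15) ≡ 17/30. 30⁻¹ ≡ 33 (mod 43), so λ ≡ 17·33 ≡ 2.
  x = λ² - 27 - 27 = 4 - 54 ≡ 36; y = λ·(27 - 36) - 15 ≡ 10. → (36, 10)
2A = (36, 10).
Next 2B:
Repeated addition: build up to 2B.
2B: tangent at (18, 20): λ = (3·18² + 23)/(2·20) ≡ 6/40. 40⁻¹ ≡ 14 (mod 43), so λ ≡ 6·14 ≡ 41.
  x = λ² - 18 - 18 = 1681 - 36 ≡ 11; y = λ·(18 - 11) - 20 ≡ 9. → (11, 9)
2B = (11, 9).
Finally 2A + 2B:
(36, 10) + (11, 9). λ = (9 - 10)/(11 - 36) ≡ 42/18 mod 43. 18⁻¹ ≡ 12 (mod 43), so λ ≡ 31.
  x = λ² - 36 - 11 = 961 - 47 ≡ 11; y = λ·(36 - 11) - 10 ≡ 34. → (11, 34)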